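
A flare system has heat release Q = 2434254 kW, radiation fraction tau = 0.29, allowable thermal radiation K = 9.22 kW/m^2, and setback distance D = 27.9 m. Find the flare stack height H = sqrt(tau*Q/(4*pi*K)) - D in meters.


tau*Q/(4*pi*K) = 0.29 * 2434254 / (4 * pi * 9.22) = 6092.89
sqrt(6092.89) = 78.057
H = 78.057 - 27.9 = 50.16

50.16 m


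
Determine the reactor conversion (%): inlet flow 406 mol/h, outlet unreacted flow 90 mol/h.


X = (F_in - F_out) / F_in * 100
Moles reacted = 406 - 90 = 316
X = 316 / 406 * 100
= 0.7783 * 100
= 77.83 %

77.83 %


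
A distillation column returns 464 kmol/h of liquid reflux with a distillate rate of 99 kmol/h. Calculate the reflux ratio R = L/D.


Reflux ratio definition: R = L / D (liquid returned / distillate withdrawn)
L = 464 kmol/h, D = 99 kmol/h
R = 464 / 99 = 4.687

4.687


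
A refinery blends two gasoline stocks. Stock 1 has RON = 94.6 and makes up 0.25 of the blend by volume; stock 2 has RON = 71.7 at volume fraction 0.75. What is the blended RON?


Linear blending: RON_blend = sum(vi * RONi)
Contribution 1: 0.25 * 94.6 = 23.65
Contribution 2: 0.75 * 71.7 = 53.775
RON_blend = 23.65 + 53.775 = 77.425

77.425


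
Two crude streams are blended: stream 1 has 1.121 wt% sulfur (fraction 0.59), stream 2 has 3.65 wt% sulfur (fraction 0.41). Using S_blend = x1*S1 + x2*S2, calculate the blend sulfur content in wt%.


Linear sulfur blending: S_blend = x1*S1 + x2*S2
Contribution 1: 0.59 * 1.121 = 0.66139 wt%
Contribution 2: 0.41 * 3.65 = 1.4965 wt%
S_blend = 0.66139 + 1.4965 = 2.15789

2.15789 wt%


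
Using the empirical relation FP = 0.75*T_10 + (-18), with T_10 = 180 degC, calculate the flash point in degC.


FP = 0.75 * 180 + (-18) = 117

117 degC


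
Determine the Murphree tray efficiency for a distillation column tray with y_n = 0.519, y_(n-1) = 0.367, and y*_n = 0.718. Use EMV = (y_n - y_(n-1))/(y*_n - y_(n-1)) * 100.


Murphree vapor efficiency: EMV = (y_n - y_(n-1)) / (y*_n - y_(n-1)) * 100
EMV = (0.519 - 0.367) / (0.718 - 0.367) * 100 = 0.152 / 0.351 * 100 = 43.30

43.30 %


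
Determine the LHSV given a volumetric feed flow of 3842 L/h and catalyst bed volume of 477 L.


LHSV = volumetric feed rate / catalyst volume
= 3842 L/h / 477 L
= 8.055 h^-1

8.055 h^-1


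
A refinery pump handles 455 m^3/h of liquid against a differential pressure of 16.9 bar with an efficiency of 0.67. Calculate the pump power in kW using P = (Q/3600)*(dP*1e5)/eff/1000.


Q = 455 / 3600 = 0.126389 m^3/s
P = 0.126389 * (16.9 * 1e5) / 0.67 / 1000 = 318.8

318.8 kW


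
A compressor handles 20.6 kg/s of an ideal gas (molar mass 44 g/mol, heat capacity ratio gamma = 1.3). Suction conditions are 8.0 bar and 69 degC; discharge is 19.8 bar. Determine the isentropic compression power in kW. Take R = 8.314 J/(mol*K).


Isentropic work: W = m*(gamma/(gamma-1))*(R*T1/MW)*((P2/P1)^((gamma-1)/gamma) - 1)
T1 = 69 + 273.15 = 342.15 K
Pressure ratio = 19.8 / 8.0 = 2.475
Exponent = (1.3 - 1)/1.3 = 0.230769
(P2/P1)^exp - 1 = 2.475^0.230769 - 1 = 0.232608
W = 20.6 * 1.3 / 0.3 * 8.314 * 342.15 / 44 * 0.232608 = 1342

1342 kW


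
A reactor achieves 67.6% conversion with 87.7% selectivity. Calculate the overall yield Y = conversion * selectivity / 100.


Overall yield = conversion (%) * selectivity (%) / 100
Conversion = 67.6%, Selectivity = 87.7%
Y = 67.6 * 87.7 / 100
= 59.2852 %

59.2852 %


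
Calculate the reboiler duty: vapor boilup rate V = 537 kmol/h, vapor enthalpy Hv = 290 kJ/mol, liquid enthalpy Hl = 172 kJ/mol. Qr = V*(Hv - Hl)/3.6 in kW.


Qr = 537 * (290 - 172) / 3.6 = 537 * 118 / 3.6 = 17600

17600 kW


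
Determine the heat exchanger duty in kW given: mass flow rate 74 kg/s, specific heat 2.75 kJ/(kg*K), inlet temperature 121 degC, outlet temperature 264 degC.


Q = m_dot * cp * delta_T
delta_T = 264 - 121 = 143 K
Q = 74 * 2.75 * 143
= 203.5 * 143
= 29100.5 kW

29100.5 kW


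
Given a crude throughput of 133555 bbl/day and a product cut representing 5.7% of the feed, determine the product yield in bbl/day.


Crude throughput = 133555 bbl/day
Fraction yield = 5.7%
yield = throughput * fraction / 100
yield = 133555 * 5.7 / 100 = 7612.635

7612.635 bbl/day


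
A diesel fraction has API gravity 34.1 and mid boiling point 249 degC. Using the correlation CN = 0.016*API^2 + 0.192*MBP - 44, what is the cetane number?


CN = 0.016 * 34.1^2 + 0.192 * 249 - 44
CN = 18.60496 + 47.808 - 44 = 22.41296

22.41296


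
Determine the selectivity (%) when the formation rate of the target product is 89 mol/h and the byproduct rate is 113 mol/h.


Selectivity = desired / (desired + undesired) * 100
Total products = 89 + 113 = 202 mol/h
S = 89 / 202 * 100
= 0.4406 * 100
= 44.06 %

44.06 %


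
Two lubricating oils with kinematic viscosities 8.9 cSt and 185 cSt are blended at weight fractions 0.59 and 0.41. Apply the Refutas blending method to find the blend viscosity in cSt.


Refutas method: VBN_i = 14.534*ln(ln(visc_i + 0.8)) + 10.975, blended linearly by mass fraction; since VBN is linear in VBI_i = ln(ln(visc_i + 0.8)) and the fractions sum to 1, blend VBI directly: visc = exp(exp(VBI_blend)) - 0.8
VBI_1 = ln(ln(8.9 + 0.8)) = 0.820716
VBI_2 = ln(ln(185 + 0.8)) = 1.65339
VBI_blend = 0.59 * 0.820716 + 0.41 * 1.65339 = 1.16211
visc_blend = exp(exp(1.16211)) - 0.8 = 23.65

23.65 cSt


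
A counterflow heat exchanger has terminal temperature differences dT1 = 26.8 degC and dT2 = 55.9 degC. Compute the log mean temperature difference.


LMTD = (dT1 - dT2) / ln(dT1/dT2)
= (26.8 - 55.9) / ln(26.8 / 55.9) = -29.1 / -0.735162 = 39.58

39.58 degC


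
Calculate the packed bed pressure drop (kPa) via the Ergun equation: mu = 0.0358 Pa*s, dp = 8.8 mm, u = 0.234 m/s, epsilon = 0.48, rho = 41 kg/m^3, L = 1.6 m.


dp = 8.8 mm = 0.0088 m
Viscous term = 150*0.0358*0.234*(1-0.48)^2 / (0.0088^2*0.48^3) = 39674.2
Inertial term = 1.75*41*0.234^2*(1-0.48) / (0.0088*0.48^3) = 2099.18
dP/L = 39674.2 + 2099.18 = 41773.4 Pa/m
dP = 41773.4 * 1.6 / 1000 = 66.84 kPa

66.84 kPa


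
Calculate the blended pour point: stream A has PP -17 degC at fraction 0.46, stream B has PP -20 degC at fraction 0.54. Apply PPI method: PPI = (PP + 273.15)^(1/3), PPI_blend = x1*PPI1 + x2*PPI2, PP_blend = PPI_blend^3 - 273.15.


PPI_1 = (-17 + 273.15)^(1/3) = 6.350844
PPI_2 = (-20 + 273.15)^(1/3) = 6.325953
PPI_blend = 0.46 * 6.350844 + 0.54 * 6.325953 = 6.337403
PP_blend = 6.337403^3 - 273.15 = 254.5271 - 273.15 = -18.62

-18.62 degC


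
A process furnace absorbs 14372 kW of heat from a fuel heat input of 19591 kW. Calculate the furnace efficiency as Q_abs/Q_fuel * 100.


Furnace efficiency = Q_absorbed / Q_fuel * 100
= 14372 / 19591 * 100 = 73.36

73.36 %


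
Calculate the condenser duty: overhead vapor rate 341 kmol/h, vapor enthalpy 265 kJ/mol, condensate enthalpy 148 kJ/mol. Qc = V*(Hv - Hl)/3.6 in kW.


Qc = 341 * (265 - 148) / 3.6 = 341 * 117 / 3.6 = 11080

11080 kW


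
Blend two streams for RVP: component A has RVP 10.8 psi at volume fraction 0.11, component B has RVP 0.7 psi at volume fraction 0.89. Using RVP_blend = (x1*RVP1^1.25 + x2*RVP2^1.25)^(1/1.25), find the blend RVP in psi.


Chevron index: RVP_blend = (sum xi*RVPi^1.25)^(1/1.25)
RVP^1.25 terms: 0.11 * 10.8^1.25 + 0.89 * 0.7^1.25 = 2.72349
RVP_blend = 2.72349^(1/1.25) = 2.229

2.229 psi


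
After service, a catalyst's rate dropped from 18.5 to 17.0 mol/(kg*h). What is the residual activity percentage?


Activity (%) = (rate_used / rate_fresh) * 100
rate_used = 17.0, rate_fresh = 18.5
= (17.0 / 18.5) * 100
= 0.9189 * 100 = 91.89

91.89 %


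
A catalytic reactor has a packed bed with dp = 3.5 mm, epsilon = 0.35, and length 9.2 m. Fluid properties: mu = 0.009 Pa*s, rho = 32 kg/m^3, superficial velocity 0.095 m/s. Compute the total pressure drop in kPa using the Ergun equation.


dp = 3.5 mm = 0.0035 m
Viscous term = 150*0.009*0.095*(1-0.35)^2 / (0.0035^2*0.35^3) = 103168
Inertial term = 1.75*32*0.095^2*(1-0.35) / (0.0035*0.35^3) = 2189.15
dP/L = 103168 + 2189.15 = 105357 Pa/m
dP = 105357 * 9.2 / 1000 = 969.3 kPa

969.3 kPa


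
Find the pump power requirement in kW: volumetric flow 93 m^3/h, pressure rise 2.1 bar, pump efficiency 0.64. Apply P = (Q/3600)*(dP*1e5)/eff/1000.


Q = 93 / 3600 = 0.0258333 m^3/s
P = 0.0258333 * (2.1 * 1e5) / 0.64 / 1000 = 8.477

8.477 kW


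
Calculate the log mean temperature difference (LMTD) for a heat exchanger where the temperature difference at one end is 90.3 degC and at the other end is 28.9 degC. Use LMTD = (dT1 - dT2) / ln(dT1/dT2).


LMTD = (dT1 - dT2) / ln(dT1/dT2)
= (90.3 - 28.9) / ln(90.3 / 28.9) = 61.4 / 1.1393 = 53.89

53.89 degC


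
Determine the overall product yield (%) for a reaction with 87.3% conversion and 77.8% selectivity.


Overall yield = conversion (%) * selectivity (%) / 100
Conversion = 87.3%, Selectivity = 77.8%
Y = 87.3 * 77.8 / 100
= 67.9194 %

67.9194 %


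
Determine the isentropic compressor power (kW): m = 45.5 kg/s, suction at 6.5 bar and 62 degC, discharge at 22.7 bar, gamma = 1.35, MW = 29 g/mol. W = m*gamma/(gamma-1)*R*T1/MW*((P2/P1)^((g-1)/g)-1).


Isentropic work: W = m*(gamma/(gamma-1))*(R*T1/MW)*((P2/P1)^((gamma-1)/gamma) - 1)
T1 = 62 + 273.15 = 335.15 K
Pressure ratio = 22.7 / 6.5 = 3.49231
Exponent = (1.35 - 1)/1.35 = 0.259259
(P2/P1)^exp - 1 = 3.49231^0.259259 - 1 = 0.382951
W = 45.5 * 1.35 / 0.35 * 8.314 * 335.15 / 29 * 0.382951 = 6458

6458 kW


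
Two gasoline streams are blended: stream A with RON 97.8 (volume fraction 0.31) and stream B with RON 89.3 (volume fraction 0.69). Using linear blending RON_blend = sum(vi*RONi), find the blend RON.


Linear blending: RON_blend = sum(vi * RONi)
Contribution 1: 0.31 * 97.8 = 30.318
Contribution 2: 0.69 * 89.3 = 61.617
RON_blend = 30.318 + 61.617 = 91.935

91.935


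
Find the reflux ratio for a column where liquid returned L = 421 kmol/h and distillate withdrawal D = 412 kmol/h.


Reflux ratio definition: R = L / D (liquid returned / distillate withdrawn)
L = 421 kmol/h, D = 412 kmol/h
R = 421 / 412 = 1.022

1.022


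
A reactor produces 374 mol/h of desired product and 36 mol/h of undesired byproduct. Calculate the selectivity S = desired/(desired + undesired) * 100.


Selectivity = desired / (desired + undesired) * 100
Total products = 374 + 36 = 410 mol/h
S = 374 / 410 * 100
= 0.9122 * 100
= 91.22 %

91.22 %


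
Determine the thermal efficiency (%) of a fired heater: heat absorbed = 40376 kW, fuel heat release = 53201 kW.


Furnace efficiency = Q_absorbed / Q_fuel * 100
= 40376 / 53201 * 100 = 75.89

75.89 %


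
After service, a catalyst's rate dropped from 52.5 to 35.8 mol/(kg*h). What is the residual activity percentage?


Activity (%) = (rate_used / rate_fresh) * 100
rate_used = 35.8, rate_fresh = 52.5
= (35.8 / 52.5) * 100
= 0.6819 * 100 = 68.19

68.19 %


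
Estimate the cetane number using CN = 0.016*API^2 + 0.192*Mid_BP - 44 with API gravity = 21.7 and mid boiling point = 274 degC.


CN = 0.016 * 21.7^2 + 0.192 * 274 - 44
CN = 7.53424 + 52.608 - 44 = 16.14224

16.14224


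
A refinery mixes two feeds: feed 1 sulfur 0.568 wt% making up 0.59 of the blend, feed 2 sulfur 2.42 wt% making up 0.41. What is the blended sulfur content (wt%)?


Linear sulfur blending: S_blend = x1*S1 + x2*S2
Contribution 1: 0.59 * 0.568 = 0.33512 wt%
Contribution 2: 0.41 * 2.42 = 0.9922 wt%
S_blend = 0.33512 + 0.9922 = 1.32732

1.32732 wt%


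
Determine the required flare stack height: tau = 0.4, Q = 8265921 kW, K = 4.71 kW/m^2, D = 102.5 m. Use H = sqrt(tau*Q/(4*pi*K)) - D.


tau*Q/(4*pi*K) = 0.4 * 8265921 / (4 * pi * 4.71) = 55862.5
sqrt(55862.5) = 236.352
H = 236.352 - 102.5 = 133.9

133.9 m


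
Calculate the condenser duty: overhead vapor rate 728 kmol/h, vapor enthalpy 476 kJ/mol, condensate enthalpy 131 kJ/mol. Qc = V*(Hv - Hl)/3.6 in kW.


Qc = 728 * (476 - 131) / 3.6 = 728 * 345 / 3.6 = 69770

69770 kW


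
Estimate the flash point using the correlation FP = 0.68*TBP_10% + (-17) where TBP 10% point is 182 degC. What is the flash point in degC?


FP = 0.68 * 182 + (-17) = 106.76

106.76 degC


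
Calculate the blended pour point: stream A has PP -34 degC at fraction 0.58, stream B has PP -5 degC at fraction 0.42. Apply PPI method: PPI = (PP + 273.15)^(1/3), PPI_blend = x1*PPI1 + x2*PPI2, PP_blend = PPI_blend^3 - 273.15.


PPI_1 = (-34 + 273.15)^(1/3) = 6.20712
PPI_2 = (-5 + 273.15)^(1/3) = 6.448508
PPI_blend = 0.58 * 6.20712 + 0.42 * 6.448508 = 6.308503
PP_blend = 6.308503^3 - 273.15 = 251.0608 - 273.15 = -22.09

-22.09 degC


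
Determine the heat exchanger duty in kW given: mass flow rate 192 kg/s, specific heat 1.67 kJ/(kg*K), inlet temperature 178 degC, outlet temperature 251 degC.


Q = m_dot * cp * delta_T
delta_T = 251 - 178 = 73 K
Q = 192 * 1.67 * 73
= 320.64 * 73
= 23406.72 kW

23406.72 kW


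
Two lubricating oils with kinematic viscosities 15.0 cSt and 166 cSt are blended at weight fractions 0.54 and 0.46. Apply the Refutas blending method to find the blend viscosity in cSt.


Refutas method: VBN_i = 14.534*ln(ln(visc_i + 0.8)) + 10.975, blended linearly by mass fraction; since VBN is linear in VBI_i = ln(ln(visc_i + 0.8)) and the fractions sum to 1, blend VBI directly: visc = exp(exp(VBI_blend)) - 0.8
VBI_1 = ln(ln(15.0 + 0.8)) = 1.01523
VBI_2 = ln(ln(166 + 0.8)) = 1.63253
VBI_blend = 0.54 * 1.01523 + 0.46 * 1.63253 = 1.29919
visc_blend = exp(exp(1.29919)) - 0.8 = 38.31

38.31 cSt


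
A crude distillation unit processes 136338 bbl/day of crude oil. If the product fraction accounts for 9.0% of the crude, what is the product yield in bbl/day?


Crude throughput = 136338 bbl/day
Fraction yield = 9.0%
yield = throughput * fraction / 100
yield = 136338 * 9.0 / 100 = 12270.42

12270.42 bbl/day


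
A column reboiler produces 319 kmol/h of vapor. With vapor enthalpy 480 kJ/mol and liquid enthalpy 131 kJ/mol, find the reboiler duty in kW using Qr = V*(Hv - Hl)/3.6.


Qr = 319 * (480 - 131) / 3.6 = 319 * 349 / 3.6 = 30930

30930 kW


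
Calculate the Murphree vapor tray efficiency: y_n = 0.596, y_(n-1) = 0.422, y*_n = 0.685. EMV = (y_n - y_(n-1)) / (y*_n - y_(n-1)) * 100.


Murphree vapor efficiency: EMV = (y_n - y_(n-1)) / (y*_n - y_(n-1)) * 100
EMV = (0.596 - 0.422) / (0.685 - 0.422) * 100 = 0.174 / 0.263 * 100 = 66.16

66.16 %


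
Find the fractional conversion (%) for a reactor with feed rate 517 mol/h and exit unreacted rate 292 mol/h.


X = (F_in - F_out) / F_in * 100
Moles reacted = 517 - 292 = 225
X = 225 / 517 * 100
= 0.4352 * 100
= 43.52 %

43.52 %


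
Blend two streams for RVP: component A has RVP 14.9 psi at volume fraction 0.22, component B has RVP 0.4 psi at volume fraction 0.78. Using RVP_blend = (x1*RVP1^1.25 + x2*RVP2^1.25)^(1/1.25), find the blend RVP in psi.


Chevron index: RVP_blend = (sum xi*RVPi^1.25)^(1/1.25)
RVP^1.25 terms: 0.22 * 14.9^1.25 + 0.78 * 0.4^1.25 = 6.68842
RVP_blend = 6.68842^(1/1.25) = 4.574

4.574 psi


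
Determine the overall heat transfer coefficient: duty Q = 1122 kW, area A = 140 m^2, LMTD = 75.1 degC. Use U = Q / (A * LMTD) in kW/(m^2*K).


From Q = U*A*LMTD, U = Q / (A * LMTD)
U = 1122 / (140 * 75.1) = 1122 / 10514 = 0.1067

0.1067 kW/(m^2*K)


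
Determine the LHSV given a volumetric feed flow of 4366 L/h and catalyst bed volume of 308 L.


LHSV = volumetric feed rate / catalyst volume
= 4366 L/h / 308 L
= 14.18 h^-1

14.18 h^-1


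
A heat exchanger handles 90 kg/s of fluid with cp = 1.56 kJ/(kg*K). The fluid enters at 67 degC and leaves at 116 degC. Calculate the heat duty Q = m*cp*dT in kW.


Q = m_dot * cp * delta_T
delta_T = 116 - 67 = 49 K
Q = 90 * 1.56 * 49
= 140.4 * 49
= 6879.6 kW

6879.6 kW


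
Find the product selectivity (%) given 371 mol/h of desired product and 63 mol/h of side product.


Selectivity = desired / (desired + undesired) * 100
Total products = 371 + 63 = 434 mol/h
S = 371 / 434 * 100
= 0.8548 * 100
= 85.48 %

85.48 %


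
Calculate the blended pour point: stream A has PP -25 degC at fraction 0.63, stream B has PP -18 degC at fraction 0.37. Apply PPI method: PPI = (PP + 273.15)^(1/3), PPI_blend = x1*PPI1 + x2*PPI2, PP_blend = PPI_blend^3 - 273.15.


PPI_1 = (-25 + 273.15)^(1/3) = 6.284028
PPI_2 = (-18 + 273.15)^(1/3) = 6.342569
PPI_blend = 0.63 * 6.284028 + 0.37 * 6.342569 = 6.305688
PP_blend = 6.305688^3 - 273.15 = 250.7249 - 273.15 = -22.43

-22.43 degC


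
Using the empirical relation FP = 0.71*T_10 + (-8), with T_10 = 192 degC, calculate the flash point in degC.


FP = 0.71 * 192 + (-8) = 128.32

128.32 degC


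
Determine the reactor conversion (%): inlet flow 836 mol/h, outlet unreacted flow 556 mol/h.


X = (F_in - F_out) / F_in * 100
Moles reacted = 836 - 556 = 280
X = 280 / 836 * 100
= 0.3349 * 100
= 33.49 %

33.49 %


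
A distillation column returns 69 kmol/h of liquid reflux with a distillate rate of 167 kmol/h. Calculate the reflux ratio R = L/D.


Reflux ratio definition: R = L / D (liquid returned / distillate withdrawn)
L = 69 kmol/h, D = 167 kmol/h
R = 69 / 167 = 0.4132

0.4132


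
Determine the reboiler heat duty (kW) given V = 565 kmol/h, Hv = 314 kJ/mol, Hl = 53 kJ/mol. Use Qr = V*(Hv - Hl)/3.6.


Qr = 565 * (314 - 53) / 3.6 = 565 * 261 / 3.6 = 40960

40960 kW


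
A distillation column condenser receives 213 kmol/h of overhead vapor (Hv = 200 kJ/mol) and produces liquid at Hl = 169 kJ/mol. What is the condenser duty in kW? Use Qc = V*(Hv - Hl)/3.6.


Qc = 213 * (200 - 169) / 3.6 = 213 * 31 / 3.6 = 1834

1834 kW


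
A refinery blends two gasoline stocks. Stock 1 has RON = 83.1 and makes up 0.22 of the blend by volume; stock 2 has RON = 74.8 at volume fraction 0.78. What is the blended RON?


Linear blending: RON_blend = sum(vi * RONi)
Contribution 1: 0.22 * 83.1 = 18.282
Contribution 2: 0.78 * 74.8 = 58.344
RON_blend = 18.282 + 58.344 = 76.626

76.626


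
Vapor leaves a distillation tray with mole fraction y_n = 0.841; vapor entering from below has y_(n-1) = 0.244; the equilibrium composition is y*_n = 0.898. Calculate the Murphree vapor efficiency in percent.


Murphree vapor efficiency: EMV = (y_n - y_(n-1)) / (y*_n - y_(n-1)) * 100
EMV = (0.841 - 0.244) / (0.898 - 0.244) * 100 = 0.597 / 0.654 * 100 = 91.28

91.28 %


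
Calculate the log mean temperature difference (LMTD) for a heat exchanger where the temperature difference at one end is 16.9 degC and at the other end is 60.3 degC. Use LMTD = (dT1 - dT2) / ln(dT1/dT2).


LMTD = (dT1 - dT2) / ln(dT1/dT2)
= (16.9 - 60.3) / ln(16.9 / 60.3) = -43.4 / -1.27202 = 34.12

34.12 degC


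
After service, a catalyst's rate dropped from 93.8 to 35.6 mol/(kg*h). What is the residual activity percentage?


Activity (%) = (rate_used / rate_fresh) * 100
rate_used = 35.6, rate_fresh = 93.8
= (35.6 / 93.8) * 100
= 0.3795 * 100 = 37.95

37.95 %


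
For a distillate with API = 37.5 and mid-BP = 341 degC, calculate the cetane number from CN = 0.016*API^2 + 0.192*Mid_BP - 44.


CN = 0.016 * 37.5^2 + 0.192 * 341 - 44
CN = 22.5 + 65.472 - 44 = 43.972

43.972


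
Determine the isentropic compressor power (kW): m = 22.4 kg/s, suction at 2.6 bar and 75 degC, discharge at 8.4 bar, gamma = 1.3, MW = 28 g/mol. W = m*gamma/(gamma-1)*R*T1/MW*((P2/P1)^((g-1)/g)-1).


Isentropic work: W = m*(gamma/(gamma-1))*(R*T1/MW)*((P2/P1)^((gamma-1)/gamma) - 1)
T1 = 75 + 273.15 = 348.15 K
Pressure ratio = 8.4 / 2.6 = 3.23077
Exponent = (1.3 - 1)/1.3 = 0.230769
(P2/P1)^exp - 1 = 3.23077^0.230769 - 1 = 0.310787
W = 22.4 * 1.3 / 0.3 * 8.314 * 348.15 / 28 * 0.310787 = 3119

3119 kW


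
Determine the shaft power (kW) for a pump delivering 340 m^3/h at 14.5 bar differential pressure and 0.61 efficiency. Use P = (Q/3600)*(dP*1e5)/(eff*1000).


Q = 340 / 3600 = 0.0944444 m^3/s
P = 0.0944444 * (14.5 * 1e5) / 0.61 / 1000 = 224.5

224.5 kW


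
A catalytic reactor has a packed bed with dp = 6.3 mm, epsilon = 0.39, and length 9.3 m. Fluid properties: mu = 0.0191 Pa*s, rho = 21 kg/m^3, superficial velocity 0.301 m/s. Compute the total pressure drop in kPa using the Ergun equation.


dp = 6.3 mm = 0.0063 m
Viscous term = 150*0.0191*0.301*(1-0.39)^2 / (0.0063^2*0.39^3) = 136294
Inertial term = 1.75*21*0.301^2*(1-0.39) / (0.0063*0.39^3) = 5434.83
dP/L = 136294 + 5434.83 = 141729 Pa/m
dP = 141729 * 9.3 / 1000 = 1318 kPa

1318 kPa


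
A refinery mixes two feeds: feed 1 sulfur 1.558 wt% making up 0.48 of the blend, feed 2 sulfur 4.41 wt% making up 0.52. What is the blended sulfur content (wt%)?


Linear sulfur blending: S_blend = x1*S1 + x2*S2
Contribution 1: 0.48 * 1.558 = 0.74784 wt%
Contribution 2: 0.52 * 4.41 = 2.2932 wt%
S_blend = 0.74784 + 2.2932 = 3.04104

3.04104 wt%


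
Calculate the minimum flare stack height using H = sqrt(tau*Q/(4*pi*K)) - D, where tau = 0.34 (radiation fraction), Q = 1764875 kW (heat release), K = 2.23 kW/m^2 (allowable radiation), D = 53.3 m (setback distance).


tau*Q/(4*pi*K) = 0.34 * 1764875 / (4 * pi * 2.23) = 21413
sqrt(21413) = 146.332
H = 146.332 - 53.3 = 93.03

93.03 m


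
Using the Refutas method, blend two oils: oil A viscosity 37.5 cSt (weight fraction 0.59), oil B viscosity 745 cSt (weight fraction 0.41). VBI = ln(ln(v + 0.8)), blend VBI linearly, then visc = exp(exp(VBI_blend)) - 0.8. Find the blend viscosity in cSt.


Refutas method: VBN_i = 14.534*ln(ln(visc_i + 0.8)) + 10.975, blended linearly by mass fraction; since VBN is linear in VBI_i = ln(ln(visc_i + 0.8)) and the fractions sum to 1, blend VBI directly: visc = exp(exp(VBI_blend)) - 0.8
VBI_1 = ln(ln(37.5 + 0.8)) = 1.29348
VBI_2 = ln(ln(745 + 0.8)) = 1.88926
VBI_blend = 0.59 * 1.29348 + 0.41 * 1.88926 = 1.53775
visc_blend = exp(exp(1.53775)) - 0.8 = 104.2

104.2 cSt


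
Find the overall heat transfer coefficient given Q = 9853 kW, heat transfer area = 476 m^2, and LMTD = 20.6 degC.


From Q = U*A*LMTD, U = Q / (A * LMTD)
U = 9853 / (476 * 20.6) = 9853 / 9805.6 = 1.005

1.005 kW/(m^2*K)


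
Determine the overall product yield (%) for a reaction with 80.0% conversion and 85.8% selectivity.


Overall yield = conversion (%) * selectivity (%) / 100
Conversion = 80.0%, Selectivity = 85.8%
Y = 80.0 * 85.8 / 100
= 68.64 %

68.64 %


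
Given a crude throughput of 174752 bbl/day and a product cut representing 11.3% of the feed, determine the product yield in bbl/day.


Crude throughput = 174752 bbl/day
Fraction yield = 11.3%
yield = throughput * fraction / 100
yield = 174752 * 11.3 / 100 = 19746.976

19746.976 bbl/day


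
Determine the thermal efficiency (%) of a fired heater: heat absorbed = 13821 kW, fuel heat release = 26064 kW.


Furnace efficiency = Q_absorbed / Q_fuel * 100
= 13821 / 26064 * 100 = 53.03

53.03 %


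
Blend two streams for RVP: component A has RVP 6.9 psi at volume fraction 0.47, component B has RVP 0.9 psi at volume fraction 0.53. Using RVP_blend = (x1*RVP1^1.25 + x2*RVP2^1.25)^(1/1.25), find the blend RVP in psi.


Chevron index: RVP_blend = (sum xi*RVPi^1.25)^(1/1.25)
RVP^1.25 terms: 0.47 * 6.9^1.25 + 0.53 * 0.9^1.25 = 5.72065
RVP_blend = 5.72065^(1/1.25) = 4.036

4.036 psi


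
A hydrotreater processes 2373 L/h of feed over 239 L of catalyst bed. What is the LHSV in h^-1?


LHSV = volumetric feed rate / catalyst volume
= 2373 L/h / 239 L
= 9.929 h^-1

9.929 h^-1


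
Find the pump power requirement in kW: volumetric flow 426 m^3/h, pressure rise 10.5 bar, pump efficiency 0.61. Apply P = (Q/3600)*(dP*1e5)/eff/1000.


Q = 426 / 3600 = 0.118333 m^3/s
P = 0.118333 * (10.5 * 1e5) / 0.61 / 1000 = 203.7

203.7 kW


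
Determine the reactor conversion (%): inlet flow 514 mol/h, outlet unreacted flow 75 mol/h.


X = (F_in - F_out) / F_in * 100
Moles reacted = 514 - 75 = 439
X = 439 / 514 * 100
= 0.8541 * 100
= 85.41 %

85.41 %


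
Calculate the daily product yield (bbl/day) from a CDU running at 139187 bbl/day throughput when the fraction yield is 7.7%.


Crude throughput = 139187 bbl/day
Fraction yield = 7.7%
yield = throughput * fraction / 100
yield = 139187 * 7.7 / 100 = 10717.399

10717.399 bbl/day


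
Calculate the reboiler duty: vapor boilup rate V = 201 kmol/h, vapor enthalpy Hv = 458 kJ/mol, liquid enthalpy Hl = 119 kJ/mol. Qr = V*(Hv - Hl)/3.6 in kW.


Qr = 201 * (458 - 119) / 3.6 = 201 * 339 / 3.6 = 18930

18930 kW


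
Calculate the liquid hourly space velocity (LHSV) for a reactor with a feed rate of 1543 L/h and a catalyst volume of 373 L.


LHSV = volumetric feed rate / catalyst volume
= 1543 L/h / 373 L
= 4.137 h^-1

4.137 h^-1


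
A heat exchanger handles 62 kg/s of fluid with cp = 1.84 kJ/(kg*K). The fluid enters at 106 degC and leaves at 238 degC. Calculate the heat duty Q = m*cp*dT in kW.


Q = m_dot * cp * delta_T
delta_T = 238 - 106 = 132 K
Q = 62 * 1.84 * 132
= 114.08 * 132
= 15058.56 kW

15058.56 kW


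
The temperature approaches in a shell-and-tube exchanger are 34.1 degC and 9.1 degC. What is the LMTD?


LMTD = (dT1 - dT2) / ln(dT1/dT2)
= (34.1 - 9.1) / ln(34.1 / 9.1) = 25 / 1.32102 = 18.92

18.92 degC


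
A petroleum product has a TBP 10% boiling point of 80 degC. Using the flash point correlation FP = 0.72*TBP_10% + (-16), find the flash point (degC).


FP = 0.72 * 80 + (-16) = 41.6

41.6 degC


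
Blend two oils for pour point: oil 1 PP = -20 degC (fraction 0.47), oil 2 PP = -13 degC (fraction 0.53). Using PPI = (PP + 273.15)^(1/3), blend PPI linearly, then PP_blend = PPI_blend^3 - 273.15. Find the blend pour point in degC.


PPI_1 = (-20 + 273.15)^(1/3) = 6.325953
PPI_2 = (-13 + 273.15)^(1/3) = 6.383731
PPI_blend = 0.47 * 6.325953 + 0.53 * 6.383731 = 6.356575
PP_blend = 6.356575^3 - 273.15 = 256.8441 - 273.15 = -16.31

-16.31 degC


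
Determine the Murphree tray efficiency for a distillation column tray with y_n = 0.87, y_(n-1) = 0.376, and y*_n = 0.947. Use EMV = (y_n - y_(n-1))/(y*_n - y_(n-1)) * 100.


Murphree vapor efficiency: EMV = (y_n - y_(n-1)) / (y*_n - y_(n-1)) * 100
EMV = (0.87 - 0.376) / (0.947 - 0.376) * 100 = 0.494 / 0.571 * 100 = 86.51

86.51 %


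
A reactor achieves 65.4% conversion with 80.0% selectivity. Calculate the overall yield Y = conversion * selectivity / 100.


Overall yield = conversion (%) * selectivity (%) / 100
Conversion = 65.4%, Selectivity = 80.0%
Y = 65.4 * 80.0 / 100
= 52.32 %

52.32 %


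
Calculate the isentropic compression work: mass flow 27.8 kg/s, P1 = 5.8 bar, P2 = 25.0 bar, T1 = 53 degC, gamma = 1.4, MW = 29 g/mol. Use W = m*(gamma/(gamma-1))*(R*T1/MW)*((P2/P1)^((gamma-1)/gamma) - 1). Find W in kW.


Isentropic work: W = m*(gamma/(gamma-1))*(R*T1/MW)*((P2/P1)^((gamma-1)/gamma) - 1)
T1 = 53 + 273.15 = 326.15 K
Pressure ratio = 25.0 / 5.8 = 4.31034
Exponent = (1.4 - 1)/1.4 = 0.285714
(P2/P1)^exp - 1 = 4.31034^0.285714 - 1 = 0.51806
W = 27.8 * 1.4 / 0.4 * 8.314 * 326.15 / 29 * 0.51806 = 4713

4713 kW


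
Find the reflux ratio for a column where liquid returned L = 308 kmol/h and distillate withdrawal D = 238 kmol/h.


Reflux ratio definition: R = L / D (liquid returned / distillate withdrawn)
L = 308 kmol/h, D = 238 kmol/h
R = 308 / 238 = 1.294

1.294


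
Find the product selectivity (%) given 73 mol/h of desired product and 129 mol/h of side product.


Selectivity = desired / (desired + undesired) * 100
Total products = 73 + 129 = 202 mol/h
S = 73 / 202 * 100
= 0.3614 * 100
= 36.14 %

36.14 %


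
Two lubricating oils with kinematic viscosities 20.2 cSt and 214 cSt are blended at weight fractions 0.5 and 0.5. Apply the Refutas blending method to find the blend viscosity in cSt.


Refutas method: VBN_i = 14.534*ln(ln(visc_i + 0.8)) + 10.975, blended linearly by mass fraction; since VBN is linear in VBI_i = ln(ln(visc_i + 0.8)) and the fractions sum to 1, blend VBI directly: visc = exp(exp(VBI_blend)) - 0.8
VBI_1 = ln(ln(20.2 + 0.8)) = 1.11334
VBI_2 = ln(ln(214 + 0.8)) = 1.68077
VBI_blend = 0.5 * 1.11334 + 0.5 * 1.68077 = 1.39705
visc_blend = exp(exp(1.39705)) - 0.8 = 56.21

56.21 cSt


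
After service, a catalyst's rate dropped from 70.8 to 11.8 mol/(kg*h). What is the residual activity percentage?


Activity (%) = (rate_used / rate_fresh) * 100
rate_used = 11.8, rate_fresh = 70.8
= (11.8 / 70.8) * 100
= 0.1667 * 100 = 16.67

16.67 %


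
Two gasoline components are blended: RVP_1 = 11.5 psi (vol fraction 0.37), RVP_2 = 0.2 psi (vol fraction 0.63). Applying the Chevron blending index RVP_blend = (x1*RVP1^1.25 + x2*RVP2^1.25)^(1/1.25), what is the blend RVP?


Chevron index: RVP_blend = (sum xi*RVPi^1.25)^(1/1.25)
RVP^1.25 terms: 0.37 * 11.5^1.25 + 0.63 * 0.2^1.25 = 7.91989
RVP_blend = 7.91989^(1/1.25) = 5.236

5.236 psi


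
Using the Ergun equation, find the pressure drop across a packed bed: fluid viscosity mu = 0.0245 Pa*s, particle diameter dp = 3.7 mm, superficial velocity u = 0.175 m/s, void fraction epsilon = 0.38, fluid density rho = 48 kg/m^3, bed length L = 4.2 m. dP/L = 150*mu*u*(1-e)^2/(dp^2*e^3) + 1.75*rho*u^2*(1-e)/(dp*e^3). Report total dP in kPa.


dp = 3.7 mm = 0.0037 m
Viscous term = 150*0.0245*0.175*(1-0.38)^2 / (0.0037^2*0.38^3) = 329097
Inertial term = 1.75*48*0.175^2*(1-0.38) / (0.0037*0.38^3) = 7855.87
dP/L = 329097 + 7855.87 = 336953 Pa/m
dP = 336953 * 4.2 / 1000 = 1415 kPa

1415 kPa


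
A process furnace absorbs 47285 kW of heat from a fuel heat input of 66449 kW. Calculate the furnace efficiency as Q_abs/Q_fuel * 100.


Furnace efficiency = Q_absorbed / Q_fuel * 100
= 47285 / 66449 * 100 = 71.16

71.16 %


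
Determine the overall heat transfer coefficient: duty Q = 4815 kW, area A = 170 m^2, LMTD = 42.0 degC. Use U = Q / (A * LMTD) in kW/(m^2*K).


From Q = U*A*LMTD, U = Q / (A * LMTD)
U = 4815 / (170 * 42.0) = 4815 / 7140 = 0.6744

0.6744 kW/(m^2*K)


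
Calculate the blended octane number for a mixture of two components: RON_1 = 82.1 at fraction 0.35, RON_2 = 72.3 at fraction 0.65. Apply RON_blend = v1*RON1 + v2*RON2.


Linear blending: RON_blend = sum(vi * RONi)
Contribution 1: 0.35 * 82.1 = 28.735
Contribution 2: 0.65 * 72.3 = 46.995
RON_blend = 28.735 + 46.995 = 75.73

75.73


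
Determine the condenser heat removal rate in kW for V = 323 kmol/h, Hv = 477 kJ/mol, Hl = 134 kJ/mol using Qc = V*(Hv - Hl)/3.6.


Qc = 323 * (477 - 134) / 3.6 = 323 * 343 / 3.6 = 30770

30770 kW


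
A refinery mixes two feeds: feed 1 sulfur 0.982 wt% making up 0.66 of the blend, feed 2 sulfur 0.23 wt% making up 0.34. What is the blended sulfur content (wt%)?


Linear sulfur blending: S_blend = x1*S1 + x2*S2
Contribution 1: 0.66 * 0.982 = 0.64812 wt%
Contribution 2: 0.34 * 0.23 = 0.0782 wt%
S_blend = 0.64812 + 0.0782 = 0.72632

0.72632 wt%


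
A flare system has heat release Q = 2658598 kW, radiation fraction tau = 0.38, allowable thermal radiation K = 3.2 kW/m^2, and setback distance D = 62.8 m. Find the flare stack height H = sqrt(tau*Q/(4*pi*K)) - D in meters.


tau*Q/(4*pi*K) = 0.38 * 2658598 / (4 * pi * 3.2) = 25123.3
sqrt(25123.3) = 158.503
H = 158.503 - 62.8 = 95.70

95.70 m


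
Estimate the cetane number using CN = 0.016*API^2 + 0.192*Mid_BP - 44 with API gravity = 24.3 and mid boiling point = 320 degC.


CN = 0.016 * 24.3^2 + 0.192 * 320 - 44
CN = 9.44784 + 61.44 - 44 = 26.88784

26.88784


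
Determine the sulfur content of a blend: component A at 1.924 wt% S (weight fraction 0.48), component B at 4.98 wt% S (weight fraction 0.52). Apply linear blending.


Linear sulfur blending: S_blend = x1*S1 + x2*S2
Contribution 1: 0.48 * 1.924 = 0.92352 wt%
Contribution 2: 0.52 * 4.98 = 2.5896 wt%
S_blend = 0.92352 + 2.5896 = 3.51312

3.51312 wt%


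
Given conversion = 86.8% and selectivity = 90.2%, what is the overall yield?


Overall yield = conversion (%) * selectivity (%) / 100
Conversion = 86.8%, Selectivity = 90.2%
Y = 86.8 * 90.2 / 100
= 78.2936 %

78.2936 %


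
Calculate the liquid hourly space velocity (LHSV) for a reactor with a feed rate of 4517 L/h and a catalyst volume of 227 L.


LHSV = volumetric feed rate / catalyst volume
= 4517 L/h / 227 L
= 19.90 h^-1

19.90 h^-1


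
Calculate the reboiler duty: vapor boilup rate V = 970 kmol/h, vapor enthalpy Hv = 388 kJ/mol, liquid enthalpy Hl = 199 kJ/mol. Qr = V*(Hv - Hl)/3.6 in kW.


Qr = 970 * (388 - 199) / 3.6 = 970 * 189 / 3.6 = 50920

50920 kW


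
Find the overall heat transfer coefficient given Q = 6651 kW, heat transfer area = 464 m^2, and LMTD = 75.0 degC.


From Q = U*A*LMTD, U = Q / (A * LMTD)
U = 6651 / (464 * 75.0) = 6651 / 34800 = 0.1911

0.1911 kW/(m^2*K)


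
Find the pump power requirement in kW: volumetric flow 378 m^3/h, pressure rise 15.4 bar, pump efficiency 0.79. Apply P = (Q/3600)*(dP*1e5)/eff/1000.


Q = 378 / 3600 = 0.105 m^3/s
P = 0.105 * (15.4 * 1e5) / 0.79 / 1000 = 204.7

204.7 kW


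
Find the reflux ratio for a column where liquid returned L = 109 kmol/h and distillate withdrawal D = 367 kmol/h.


Reflux ratio definition: R = L / D (liquid returned / distillate withdrawn)
L = 109 kmol/h, D = 367 kmol/h
R = 109 / 367 = 0.2970

0.2970


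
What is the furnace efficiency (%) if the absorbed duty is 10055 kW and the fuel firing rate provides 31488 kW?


Furnace efficiency = Q_absorbed / Q_fuel * 100
= 10055 / 31488 * 100 = 31.93

31.93 %


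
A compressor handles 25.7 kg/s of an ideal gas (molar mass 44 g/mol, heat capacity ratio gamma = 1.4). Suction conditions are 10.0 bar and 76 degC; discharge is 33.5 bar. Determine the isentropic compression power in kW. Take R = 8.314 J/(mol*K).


Isentropic work: W = m*(gamma/(gamma-1))*(R*T1/MW)*((P2/P1)^((gamma-1)/gamma) - 1)
T1 = 76 + 273.15 = 349.15 K
Pressure ratio = 33.5 / 10.0 = 3.35
Exponent = (1.4 - 1)/1.4 = 0.285714
(P2/P1)^exp - 1 = 3.35^0.285714 - 1 = 0.412579
W = 25.7 * 1.4 / 0.4 * 8.314 * 349.15 / 44 * 0.412579 = 2448

2448 kW


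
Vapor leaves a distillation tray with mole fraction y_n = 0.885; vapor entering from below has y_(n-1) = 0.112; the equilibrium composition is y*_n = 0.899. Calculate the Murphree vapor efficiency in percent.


Murphree vapor efficiency: EMV = (y_n - y_(n-1)) / (y*_n - y_(n-1)) * 100
EMV = (0.885 - 0.112) / (0.899 - 0.112) * 100 = 0.773 / 0.787 * 100 = 98.22

98.22 %


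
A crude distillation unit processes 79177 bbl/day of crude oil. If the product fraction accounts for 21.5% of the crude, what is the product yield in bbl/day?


Crude throughput = 79177 bbl/day
Fraction yield = 21.5%
yield = throughput * fraction / 100
yield = 79177 * 21.5 / 100 = 17023.055

17023.055 bbl/day


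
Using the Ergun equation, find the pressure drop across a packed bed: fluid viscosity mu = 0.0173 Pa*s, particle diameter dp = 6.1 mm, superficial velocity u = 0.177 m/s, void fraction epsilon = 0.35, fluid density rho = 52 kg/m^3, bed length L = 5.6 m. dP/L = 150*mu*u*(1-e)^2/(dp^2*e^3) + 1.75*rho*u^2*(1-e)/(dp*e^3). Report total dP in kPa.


dp = 6.1 mm = 0.0061 m
Viscous term = 150*0.0173*0.177*(1-0.35)^2 / (0.0061^2*0.35^3) = 121639
Inertial term = 1.75*52*0.177^2*(1-0.35) / (0.0061*0.35^3) = 7085.45
dP/L = 121639 + 7085.45 = 128724 Pa/m
dP = 128724 * 5.6 / 1000 = 720.9 kPa

720.9 kPa


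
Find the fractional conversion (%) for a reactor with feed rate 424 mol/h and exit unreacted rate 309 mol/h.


X = (F_in - F_out) / F_in * 100
Moles reacted = 424 - 309 = 115
X = 115 / 424 * 100
= 0.2712 * 100
= 27.12 %

27.12 %


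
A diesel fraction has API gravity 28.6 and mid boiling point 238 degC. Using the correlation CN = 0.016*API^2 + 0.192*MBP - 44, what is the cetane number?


CN = 0.016 * 28.6^2 + 0.192 * 238 - 44
CN = 13.08736 + 45.696 - 44 = 14.78336

14.78336


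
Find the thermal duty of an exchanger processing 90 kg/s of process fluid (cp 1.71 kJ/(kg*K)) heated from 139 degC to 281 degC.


Q = m_dot * cp * delta_T
delta_T = 281 - 139 = 142 K
Q = 90 * 1.71 * 142
= 153.9 * 142
= 21853.8 kW

21853.8 kW


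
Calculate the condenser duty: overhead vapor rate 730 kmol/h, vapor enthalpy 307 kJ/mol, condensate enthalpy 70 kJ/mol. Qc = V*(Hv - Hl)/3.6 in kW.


Qc = 730 * (307 - 70) / 3.6 = 730 * 237 / 3.6 = 48060

48060 kW


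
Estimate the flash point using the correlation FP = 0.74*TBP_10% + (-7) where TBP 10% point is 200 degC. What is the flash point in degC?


FP = 0.74 * 200 + (-7) = 141

141 degC


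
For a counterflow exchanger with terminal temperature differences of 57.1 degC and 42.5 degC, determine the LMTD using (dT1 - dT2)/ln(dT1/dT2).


LMTD = (dT1 - dT2) / ln(dT1/dT2)
= (57.1 - 42.5) / ln(57.1 / 42.5) = 14.6 / 0.2953 = 49.44

49.44 degC


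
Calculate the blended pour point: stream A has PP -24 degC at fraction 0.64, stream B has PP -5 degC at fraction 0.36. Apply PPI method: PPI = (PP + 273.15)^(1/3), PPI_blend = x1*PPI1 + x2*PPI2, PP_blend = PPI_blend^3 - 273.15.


PPI_1 = (-24 + 273.15)^(1/3) = 6.292458
PPI_2 = (-5 + 273.15)^(1/3) = 6.448508
PPI_blend = 0.64 * 6.292458 + 0.36 * 6.448508 = 6.348636
PP_blend = 6.348636^3 - 273.15 = 255.8829 - 273.15 = -17.27

-17.27 degC


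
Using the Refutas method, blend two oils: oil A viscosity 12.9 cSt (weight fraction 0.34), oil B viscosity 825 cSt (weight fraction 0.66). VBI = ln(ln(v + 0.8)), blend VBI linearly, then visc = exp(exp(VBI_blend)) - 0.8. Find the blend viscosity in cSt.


Refutas method: VBN_i = 14.534*ln(ln(visc_i + 0.8)) + 10.975, blended linearly by mass fraction; since VBN is linear in VBI_i = ln(ln(visc_i + 0.8)) and the fractions sum to 1, blend VBI directly: visc = exp(exp(VBI_blend)) - 0.8
VBI_1 = ln(ln(12.9 + 0.8)) = 0.96218
VBI_2 = ln(ln(825 + 0.8)) = 1.90455
VBI_blend = 0.34 * 0.96218 + 0.66 * 1.90455 = 1.58414
visc_blend = exp(exp(1.58414)) - 0.8 = 130.2

130.2 cSt


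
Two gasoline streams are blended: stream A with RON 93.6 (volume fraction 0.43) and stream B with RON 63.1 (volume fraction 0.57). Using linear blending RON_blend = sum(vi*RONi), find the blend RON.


Linear blending: RON_blend = sum(vi * RONi)
Contribution 1: 0.43 * 93.6 = 40.248
Contribution 2: 0.57 * 63.1 = 35.967
RON_blend = 40.248 + 35.967 = 76.215

76.215


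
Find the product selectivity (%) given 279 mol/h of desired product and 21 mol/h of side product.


Selectivity = desired / (desired + undesired) * 100
Total products = 279 + 21 = 300 mol/h
S = 279 / 300 * 100
= 0.9300 * 100
= 93.00 %

93.00 %


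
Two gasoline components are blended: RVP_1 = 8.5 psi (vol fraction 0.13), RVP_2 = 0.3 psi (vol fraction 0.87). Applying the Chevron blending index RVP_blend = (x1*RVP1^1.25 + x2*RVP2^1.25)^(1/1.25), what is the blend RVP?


Chevron index: RVP_blend = (sum xi*RVPi^1.25)^(1/1.25)
RVP^1.25 terms: 0.13 * 8.5^1.25 + 0.87 * 0.3^1.25 = 2.07992
RVP_blend = 2.07992^(1/1.25) = 1.797

1.797 psi


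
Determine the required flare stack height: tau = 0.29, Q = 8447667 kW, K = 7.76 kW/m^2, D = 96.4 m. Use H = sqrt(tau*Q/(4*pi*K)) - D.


tau*Q/(4*pi*K) = 0.29 * 8447667 / (4 * pi * 7.76) = 25122.5
sqrt(25122.5) = 158.501
H = 158.501 - 96.4 = 62.10

62.10 m


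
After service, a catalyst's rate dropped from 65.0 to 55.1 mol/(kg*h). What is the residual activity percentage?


Activity (%) = (rate_used / rate_fresh) * 100
rate_used = 55.1, rate_fresh = 65.0
= (55.1 / 65.0) * 100
= 0.8477 * 100 = 84.77

84.77 %


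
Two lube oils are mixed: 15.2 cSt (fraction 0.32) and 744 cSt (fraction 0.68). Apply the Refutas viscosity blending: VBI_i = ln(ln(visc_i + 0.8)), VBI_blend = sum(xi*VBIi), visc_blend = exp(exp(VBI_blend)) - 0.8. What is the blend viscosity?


Refutas method: VBN_i = 14.534*ln(ln(visc_i + 0.8)) + 10.975, blended linearly by mass fraction; since VBN is linear in VBI_i = ln(ln(visc_i + 0.8)) and the fractions sum to 1, blend VBI directly: visc = exp(exp(VBI_blend)) - 0.8
VBI_1 = ln(ln(15.2 + 0.8)) = 1.01978
VBI_2 = ln(ln(744 + 0.8)) = 1.88905
VBI_blend = 0.32 * 1.01978 + 0.68 * 1.88905 = 1.61088
visc_blend = exp(exp(1.61088)) - 0.8 = 148.7

148.7 cSt


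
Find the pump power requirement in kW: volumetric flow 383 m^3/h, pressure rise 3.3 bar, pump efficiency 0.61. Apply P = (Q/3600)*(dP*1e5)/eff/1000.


Q = 383 / 3600 = 0.106389 m^3/s
P = 0.106389 * (3.3 * 1e5) / 0.61 / 1000 = 57.55

57.55 kW
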